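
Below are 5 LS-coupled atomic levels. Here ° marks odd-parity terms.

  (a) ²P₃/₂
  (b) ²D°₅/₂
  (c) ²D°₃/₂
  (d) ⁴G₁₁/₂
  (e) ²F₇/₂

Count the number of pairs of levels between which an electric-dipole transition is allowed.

(a)–(b): allowed.
(a)–(c): allowed.
(a)–(d): forbidden (parity, ΔS, ΔL, ΔJ).
(a)–(e): forbidden (parity, ΔL, ΔJ).
(b)–(c): forbidden (parity).
(b)–(d): forbidden (ΔS, ΔL, ΔJ).
(b)–(e): allowed.
(c)–(d): forbidden (ΔS, ΔL, ΔJ).
(c)–(e): forbidden (ΔJ).
(d)–(e): forbidden (parity, ΔS, ΔJ).
Allowed pairs: 3 of 10.

3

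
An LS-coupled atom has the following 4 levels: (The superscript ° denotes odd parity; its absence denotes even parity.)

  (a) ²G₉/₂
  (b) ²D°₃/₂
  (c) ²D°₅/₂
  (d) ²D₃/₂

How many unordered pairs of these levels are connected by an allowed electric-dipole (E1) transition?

2

(a)–(b): forbidden (ΔL, ΔJ).
(a)–(c): forbidden (ΔL, ΔJ).
(a)–(d): forbidden (parity, ΔL, ΔJ).
(b)–(c): forbidden (parity).
(b)–(d): allowed.
(c)–(d): allowed.
Allowed pairs: 2 of 6.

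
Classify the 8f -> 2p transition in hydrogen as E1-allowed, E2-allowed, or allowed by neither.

E2

Δl = 1 − 3 = -2; l_i + l_f = 4.
E1 (Δl = ±1): not satisfied.
E2 (Δl = 0,±2, l_i+l_f ≥ 2): satisfied.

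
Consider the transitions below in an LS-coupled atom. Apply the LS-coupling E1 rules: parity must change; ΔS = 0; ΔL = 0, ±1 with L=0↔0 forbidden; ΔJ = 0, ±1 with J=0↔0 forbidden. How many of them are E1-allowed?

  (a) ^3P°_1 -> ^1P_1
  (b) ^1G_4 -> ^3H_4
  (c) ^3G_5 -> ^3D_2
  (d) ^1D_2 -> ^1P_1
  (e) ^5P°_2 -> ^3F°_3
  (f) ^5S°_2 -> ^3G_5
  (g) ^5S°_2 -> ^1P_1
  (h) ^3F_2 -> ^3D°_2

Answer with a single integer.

(a) forbidden (ΔS fails)
(b) forbidden (parity, ΔS fail)
(c) forbidden (parity, ΔL, ΔJ fail)
(d) forbidden (parity fails)
(e) forbidden (parity, ΔS, ΔL fail)
(f) forbidden (ΔS, ΔL, ΔJ fail)
(g) forbidden (ΔS fails)
(h) allowed
Total allowed: 1 of 8.

1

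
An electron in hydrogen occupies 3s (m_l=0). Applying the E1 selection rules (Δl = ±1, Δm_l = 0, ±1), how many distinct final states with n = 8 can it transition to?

E1 requires Δl = ±1, so l_f ∈ {-1, 1}; with 0 ≤ l_f ≤ n_f−1 = 7, the allowed l_f values are {1}.
For l_f = 1: m_f ∈ {m_i−1, m_i, m_i+1} ∩ [−1, 1] = {-1, 0, 1} → 3 states.
Total: 3.

3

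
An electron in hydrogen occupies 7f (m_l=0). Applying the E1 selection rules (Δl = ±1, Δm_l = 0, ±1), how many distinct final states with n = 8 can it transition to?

6

E1 requires Δl = ±1, so l_f ∈ {2, 4}; with 0 ≤ l_f ≤ n_f−1 = 7, the allowed l_f values are {2, 4}.
For l_f = 2: m_f ∈ {m_i−1, m_i, m_i+1} ∩ [−2, 2] = {-1, 0, 1} → 3 states.
For l_f = 4: m_f ∈ {m_i−1, m_i, m_i+1} ∩ [−4, 4] = {-1, 0, 1} → 3 states.
Total: 6.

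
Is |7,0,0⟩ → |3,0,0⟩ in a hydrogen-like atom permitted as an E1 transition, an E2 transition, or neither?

Δl = 0 − 0 = +0; l_i + l_f = 0.
Δm_l = +0.
E1 (Δl = ±1, |Δm_l| ≤ 1): not satisfied.
E2 (Δl = 0,±2, l_i+l_f ≥ 2, |Δm_l| ≤ 2): not satisfied.

neither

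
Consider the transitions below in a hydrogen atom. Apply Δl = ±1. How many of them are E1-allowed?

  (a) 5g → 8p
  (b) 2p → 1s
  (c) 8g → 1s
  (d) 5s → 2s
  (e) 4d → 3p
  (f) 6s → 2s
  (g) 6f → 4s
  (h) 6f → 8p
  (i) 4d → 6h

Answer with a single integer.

2

(a) forbidden — Δl = -3 (E1 requires Δl = ±1)
(b) allowed
(c) forbidden — Δl = -4 (E1 requires Δl = ±1)
(d) forbidden — Δl = +0 (E1 requires Δl = ±1)
(e) allowed
(f) forbidden — Δl = +0 (E1 requires Δl = ±1)
(g) forbidden — Δl = -3 (E1 requires Δl = ±1)
(h) forbidden — Δl = -2 (E1 requires Δl = ±1)
(i) forbidden — Δl = +3 (E1 requires Δl = ±1)
Total allowed: 2 of 9.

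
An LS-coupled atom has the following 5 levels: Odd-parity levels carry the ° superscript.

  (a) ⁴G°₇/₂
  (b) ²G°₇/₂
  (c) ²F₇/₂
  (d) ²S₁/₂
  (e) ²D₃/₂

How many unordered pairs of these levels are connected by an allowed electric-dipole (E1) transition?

1

(a)–(b): forbidden (parity, ΔS).
(a)–(c): forbidden (ΔS).
(a)–(d): forbidden (ΔS, ΔL, ΔJ).
(a)–(e): forbidden (ΔS, ΔL, ΔJ).
(b)–(c): allowed.
(b)–(d): forbidden (ΔL, ΔJ).
(b)–(e): forbidden (ΔL, ΔJ).
(c)–(d): forbidden (parity, ΔL, ΔJ).
(c)–(e): forbidden (parity, ΔJ).
(d)–(e): forbidden (parity, ΔL).
Allowed pairs: 1 of 10.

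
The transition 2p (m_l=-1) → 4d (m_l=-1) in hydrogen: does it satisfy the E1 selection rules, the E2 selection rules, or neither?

E1

Δl = 2 − 1 = +1; l_i + l_f = 3.
Δm_l = +0.
E1 (Δl = ±1, |Δm_l| ≤ 1): satisfied.
E2 (Δl = 0,±2, l_i+l_f ≥ 2, |Δm_l| ≤ 2): not satisfied.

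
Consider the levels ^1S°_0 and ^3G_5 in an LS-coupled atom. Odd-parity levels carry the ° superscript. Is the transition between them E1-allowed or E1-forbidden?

Initial level: S=0, L=0, J=0, parity odd. Final level: S=1, L=4, J=5, parity even.
Parity must change: odd → even — satisfied.
ΔS = 0: S: 0 → 1 — violated.
ΔL = 0, ±1 (not L=0↔0): L: 0 → 4, ΔL = +4 — violated.
ΔJ = 0, ±1 (not J=0↔0): J: 0 → 5, ΔJ = +5 — violated.
Rule(s) violated: ΔS, ΔL, ΔJ.

forbidden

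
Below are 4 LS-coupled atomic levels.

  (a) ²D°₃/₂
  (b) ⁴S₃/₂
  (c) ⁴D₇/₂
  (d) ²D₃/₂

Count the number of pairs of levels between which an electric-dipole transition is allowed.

(a)–(b): forbidden (ΔS, ΔL).
(a)–(c): forbidden (ΔS, ΔJ).
(a)–(d): allowed.
(b)–(c): forbidden (parity, ΔL, ΔJ).
(b)–(d): forbidden (parity, ΔS, ΔL).
(c)–(d): forbidden (parity, ΔS, ΔJ).
Allowed pairs: 1 of 6.

1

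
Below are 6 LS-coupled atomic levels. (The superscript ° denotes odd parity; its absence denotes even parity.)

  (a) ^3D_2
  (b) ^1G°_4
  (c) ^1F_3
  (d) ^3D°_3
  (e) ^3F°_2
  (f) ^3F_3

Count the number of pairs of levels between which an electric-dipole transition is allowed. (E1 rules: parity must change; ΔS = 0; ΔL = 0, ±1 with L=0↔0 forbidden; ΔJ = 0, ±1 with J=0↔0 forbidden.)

(a)–(b): forbidden (ΔS, ΔL, ΔJ).
(a)–(c): forbidden (parity, ΔS).
(a)–(d): allowed.
(a)–(e): allowed.
(a)–(f): forbidden (parity).
(b)–(c): allowed.
(b)–(d): forbidden (parity, ΔS, ΔL).
(b)–(e): forbidden (parity, ΔS, ΔJ).
(b)–(f): forbidden (ΔS).
(c)–(d): forbidden (ΔS).
(c)–(e): forbidden (ΔS).
(c)–(f): forbidden (parity, ΔS).
(d)–(e): forbidden (parity).
(d)–(f): allowed.
(e)–(f): allowed.
Allowed pairs: 5 of 15.

5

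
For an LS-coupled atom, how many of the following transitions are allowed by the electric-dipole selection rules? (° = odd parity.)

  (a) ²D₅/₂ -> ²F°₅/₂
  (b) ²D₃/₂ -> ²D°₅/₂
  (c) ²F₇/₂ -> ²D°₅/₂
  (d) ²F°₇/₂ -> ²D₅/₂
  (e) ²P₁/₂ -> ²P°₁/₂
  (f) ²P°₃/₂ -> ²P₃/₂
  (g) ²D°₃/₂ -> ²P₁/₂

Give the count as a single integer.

(a) allowed
(b) allowed
(c) allowed
(d) allowed
(e) allowed
(f) allowed
(g) allowed
Total allowed: 7 of 7.

7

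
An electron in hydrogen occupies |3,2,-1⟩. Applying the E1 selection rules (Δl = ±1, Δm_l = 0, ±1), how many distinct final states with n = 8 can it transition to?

5

E1 requires Δl = ±1, so l_f ∈ {1, 3}; with 0 ≤ l_f ≤ n_f−1 = 7, the allowed l_f values are {1, 3}.
For l_f = 1: m_f ∈ {m_i−1, m_i, m_i+1} ∩ [−1, 1] = {-1, 0} → 2 states.
For l_f = 3: m_f ∈ {m_i−1, m_i, m_i+1} ∩ [−3, 3] = {-2, -1, 0} → 3 states.
Total: 5.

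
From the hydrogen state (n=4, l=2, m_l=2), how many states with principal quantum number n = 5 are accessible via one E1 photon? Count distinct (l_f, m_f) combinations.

4

E1 requires Δl = ±1, so l_f ∈ {1, 3}; with 0 ≤ l_f ≤ n_f−1 = 4, the allowed l_f values are {1, 3}.
For l_f = 1: m_f ∈ {m_i−1, m_i, m_i+1} ∩ [−1, 1] = {1} → 1 state.
For l_f = 3: m_f ∈ {m_i−1, m_i, m_i+1} ∩ [−3, 3] = {1, 2, 3} → 3 states.
Total: 4.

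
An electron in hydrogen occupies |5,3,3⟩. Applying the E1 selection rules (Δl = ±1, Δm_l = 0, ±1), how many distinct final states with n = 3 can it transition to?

1

E1 requires Δl = ±1, so l_f ∈ {2, 4}; with 0 ≤ l_f ≤ n_f−1 = 2, the allowed l_f values are {2}.
For l_f = 2: m_f ∈ {m_i−1, m_i, m_i+1} ∩ [−2, 2] = {2} → 1 state.
Total: 1.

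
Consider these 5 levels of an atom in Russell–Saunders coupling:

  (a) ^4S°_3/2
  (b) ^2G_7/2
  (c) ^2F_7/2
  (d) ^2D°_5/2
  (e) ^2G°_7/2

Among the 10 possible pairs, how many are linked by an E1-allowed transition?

(a)–(b): forbidden (ΔS, ΔL, ΔJ).
(a)–(c): forbidden (ΔS, ΔL, ΔJ).
(a)–(d): forbidden (parity, ΔS, ΔL).
(a)–(e): forbidden (parity, ΔS, ΔL, ΔJ).
(b)–(c): forbidden (parity).
(b)–(d): forbidden (ΔL).
(b)–(e): allowed.
(c)–(d): allowed.
(c)–(e): allowed.
(d)–(e): forbidden (parity, ΔL).
Allowed pairs: 3 of 10.

3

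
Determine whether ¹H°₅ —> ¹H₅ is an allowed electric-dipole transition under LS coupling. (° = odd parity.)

Initial level: S=0, L=5, J=5, parity odd. Final level: S=0, L=5, J=5, parity even.
Parity must change: odd → even — ok.
ΔS = 0: S: 0 → 0 — ok.
ΔL = 0, ±1 (not L=0↔0): L: 5 → 5, ΔL = +0 — ok.
ΔJ = 0, ±1 (not J=0↔0): J: 5 → 5, ΔJ = +0 — ok.
All four E1 rules are satisfied.

allowed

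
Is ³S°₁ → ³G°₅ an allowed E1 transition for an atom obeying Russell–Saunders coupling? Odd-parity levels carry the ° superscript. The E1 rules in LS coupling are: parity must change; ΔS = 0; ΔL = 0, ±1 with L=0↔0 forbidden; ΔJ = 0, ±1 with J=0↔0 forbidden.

forbidden

Parity must change: odd → odd — fails.
ΔS = 0: S: 1 → 1 — ok.
ΔL = 0, ±1 (not L=0↔0): L: 0 → 4, ΔL = +4 — fails.
ΔJ = 0, ±1 (not J=0↔0): J: 1 → 5, ΔJ = +4 — fails.
Rule(s) violated: parity, ΔL, ΔJ.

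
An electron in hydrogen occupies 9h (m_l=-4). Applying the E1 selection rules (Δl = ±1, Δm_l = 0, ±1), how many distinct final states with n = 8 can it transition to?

5

E1 requires Δl = ±1, so l_f ∈ {4, 6}; with 0 ≤ l_f ≤ n_f−1 = 7, the allowed l_f values are {4, 6}.
For l_f = 4: m_f ∈ {m_i−1, m_i, m_i+1} ∩ [−4, 4] = {-4, -3} → 2 states.
For l_f = 6: m_f ∈ {m_i−1, m_i, m_i+1} ∩ [−6, 6] = {-5, -4, -3} → 3 states.
Total: 5.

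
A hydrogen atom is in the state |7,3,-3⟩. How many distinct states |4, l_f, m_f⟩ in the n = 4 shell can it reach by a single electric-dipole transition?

E1 requires Δl = ±1, so l_f ∈ {2, 4}; with 0 ≤ l_f ≤ n_f−1 = 3, the allowed l_f values are {2}.
For l_f = 2: m_f ∈ {m_i−1, m_i, m_i+1} ∩ [−2, 2] = {-2} → 1 state.
Total: 1.

1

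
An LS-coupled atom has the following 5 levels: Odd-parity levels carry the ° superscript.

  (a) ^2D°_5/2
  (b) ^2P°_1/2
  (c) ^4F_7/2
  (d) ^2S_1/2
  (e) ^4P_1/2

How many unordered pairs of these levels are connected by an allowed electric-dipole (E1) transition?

1

(a)–(b): forbidden (parity, ΔJ).
(a)–(c): forbidden (ΔS).
(a)–(d): forbidden (ΔL, ΔJ).
(a)–(e): forbidden (ΔS, ΔJ).
(b)–(c): forbidden (ΔS, ΔL, ΔJ).
(b)–(d): allowed.
(b)–(e): forbidden (ΔS).
(c)–(d): forbidden (parity, ΔS, ΔL, ΔJ).
(c)–(e): forbidden (parity, ΔL, ΔJ).
(d)–(e): forbidden (parity, ΔS).
Allowed pairs: 1 of 10.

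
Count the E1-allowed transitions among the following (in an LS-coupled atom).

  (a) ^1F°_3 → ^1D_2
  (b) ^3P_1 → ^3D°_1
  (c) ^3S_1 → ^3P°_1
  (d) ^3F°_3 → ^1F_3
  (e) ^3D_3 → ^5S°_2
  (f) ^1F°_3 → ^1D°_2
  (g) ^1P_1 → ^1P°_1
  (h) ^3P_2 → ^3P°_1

(a) allowed
(b) allowed
(c) allowed
(d) forbidden (ΔS fails)
(e) forbidden (ΔS, ΔL fail)
(f) forbidden (parity fails)
(g) allowed
(h) allowed
Total allowed: 5 of 8.

5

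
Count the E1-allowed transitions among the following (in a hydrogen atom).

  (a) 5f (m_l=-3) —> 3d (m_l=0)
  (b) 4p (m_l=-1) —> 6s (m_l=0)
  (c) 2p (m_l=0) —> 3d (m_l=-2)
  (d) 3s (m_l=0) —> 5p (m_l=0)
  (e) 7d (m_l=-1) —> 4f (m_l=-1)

(a) forbidden — Δm_l = +3 (E1 requires Δm_l = 0, ±1)
(b) allowed
(c) forbidden — Δm_l = -2 (E1 requires Δm_l = 0, ±1)
(d) allowed
(e) allowed
Total allowed: 3 of 5.

3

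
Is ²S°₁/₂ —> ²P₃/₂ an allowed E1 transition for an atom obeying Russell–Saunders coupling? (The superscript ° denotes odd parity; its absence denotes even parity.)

Parity must change: odd → even — satisfied.
ΔS = 0: S: 1/2 → 1/2 — satisfied.
ΔL = 0, ±1 (not L=0↔0): L: 0 → 1, ΔL = +1 — satisfied.
ΔJ = 0, ±1 (not J=0↔0): J: 1/2 → 3/2, ΔJ = +1 — satisfied.
All four E1 rules are satisfied.

allowed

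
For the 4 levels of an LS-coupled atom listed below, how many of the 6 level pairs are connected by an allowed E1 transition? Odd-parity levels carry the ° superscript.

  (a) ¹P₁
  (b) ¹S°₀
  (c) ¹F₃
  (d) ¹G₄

1

(a)–(b): allowed.
(a)–(c): forbidden (parity, ΔL, ΔJ).
(a)–(d): forbidden (parity, ΔL, ΔJ).
(b)–(c): forbidden (ΔL, ΔJ).
(b)–(d): forbidden (ΔL, ΔJ).
(c)–(d): forbidden (parity).
Allowed pairs: 1 of 6.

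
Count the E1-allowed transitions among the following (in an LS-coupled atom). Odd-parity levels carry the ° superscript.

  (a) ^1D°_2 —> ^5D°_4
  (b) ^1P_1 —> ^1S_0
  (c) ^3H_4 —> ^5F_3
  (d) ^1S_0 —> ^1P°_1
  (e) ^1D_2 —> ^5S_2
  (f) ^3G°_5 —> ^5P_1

(a) forbidden (parity, ΔS, ΔJ fail)
(b) forbidden (parity fails)
(c) forbidden (parity, ΔS, ΔL fail)
(d) allowed
(e) forbidden (parity, ΔS, ΔL fail)
(f) forbidden (ΔS, ΔL, ΔJ fail)
Total allowed: 1 of 6.

1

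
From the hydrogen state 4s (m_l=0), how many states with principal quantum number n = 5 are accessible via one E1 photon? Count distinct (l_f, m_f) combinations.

3

E1 requires Δl = ±1, so l_f ∈ {-1, 1}; with 0 ≤ l_f ≤ n_f−1 = 4, the allowed l_f values are {1}.
For l_f = 1: m_f ∈ {m_i−1, m_i, m_i+1} ∩ [−1, 1] = {-1, 0, 1} → 3 states.
Total: 3.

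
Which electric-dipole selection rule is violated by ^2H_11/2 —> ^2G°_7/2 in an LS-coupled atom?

the ΔJ = 0, ±1 rule

ΔL = 0, ±1 (not L=0↔0): L: 5 → 4, ΔL = -1 — ✓.
ΔS = 0: S: 1/2 → 1/2 — ✓.
ΔJ = 0, ±1 (not J=0↔0): J: 11/2 → 7/2, ΔJ = -2 — ✗.
Parity must change: even → odd — ✓.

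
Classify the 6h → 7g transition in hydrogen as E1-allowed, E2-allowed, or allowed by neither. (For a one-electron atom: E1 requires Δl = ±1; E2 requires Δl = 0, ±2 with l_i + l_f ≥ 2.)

E1

Δl = 4 − 5 = -1; l_i + l_f = 9.
E1 (Δl = ±1): satisfied.
E2 (Δl = 0,±2, l_i+l_f ≥ 2): not satisfied.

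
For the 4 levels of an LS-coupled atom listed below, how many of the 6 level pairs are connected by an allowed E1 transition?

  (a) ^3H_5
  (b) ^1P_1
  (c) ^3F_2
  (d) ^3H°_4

(a)–(b): forbidden (parity, ΔS, ΔL, ΔJ).
(a)–(c): forbidden (parity, ΔL, ΔJ).
(a)–(d): allowed.
(b)–(c): forbidden (parity, ΔS, ΔL).
(b)–(d): forbidden (ΔS, ΔL, ΔJ).
(c)–(d): forbidden (ΔL, ΔJ).
Allowed pairs: 1 of 6.

1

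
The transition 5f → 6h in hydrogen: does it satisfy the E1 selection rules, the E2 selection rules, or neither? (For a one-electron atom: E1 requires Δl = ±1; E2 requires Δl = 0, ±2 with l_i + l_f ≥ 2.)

Δl = 5 − 3 = +2; l_i + l_f = 8.
E1 (Δl = ±1): not satisfied.
E2 (Δl = 0,±2, l_i+l_f ≥ 2): satisfied.

E2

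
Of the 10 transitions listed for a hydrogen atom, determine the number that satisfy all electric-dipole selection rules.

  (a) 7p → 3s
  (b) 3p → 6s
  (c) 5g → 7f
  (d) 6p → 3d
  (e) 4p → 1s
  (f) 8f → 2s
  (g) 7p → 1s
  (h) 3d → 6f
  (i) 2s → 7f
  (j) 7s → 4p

(a) allowed
(b) allowed
(c) allowed
(d) allowed
(e) allowed
(f) forbidden — Δl = -3 (E1 requires Δl = ±1)
(g) allowed
(h) allowed
(i) forbidden — Δl = +3 (E1 requires Δl = ±1)
(j) allowed
Total allowed: 8 of 10.

8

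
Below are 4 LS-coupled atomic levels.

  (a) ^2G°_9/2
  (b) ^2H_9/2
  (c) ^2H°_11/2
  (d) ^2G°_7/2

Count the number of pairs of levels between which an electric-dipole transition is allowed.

(a)–(b): allowed.
(a)–(c): forbidden (parity).
(a)–(d): forbidden (parity).
(b)–(c): allowed.
(b)–(d): allowed.
(c)–(d): forbidden (parity, ΔJ).
Allowed pairs: 3 of 6.

3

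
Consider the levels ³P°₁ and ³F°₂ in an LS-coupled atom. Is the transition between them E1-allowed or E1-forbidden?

forbidden

Initial level: S=1, L=1, J=1, parity odd. Final level: S=1, L=3, J=2, parity odd.
ΔL = 0, ±1 (not L=0↔0): L: 1 → 3, ΔL = +2 — ✗.
ΔS = 0: S: 1 → 1 — ✓.
ΔJ = 0, ±1 (not J=0↔0): J: 1 → 2, ΔJ = +1 — ✓.
Parity must change: odd → odd — ✗.
Rule(s) violated: parity, ΔL.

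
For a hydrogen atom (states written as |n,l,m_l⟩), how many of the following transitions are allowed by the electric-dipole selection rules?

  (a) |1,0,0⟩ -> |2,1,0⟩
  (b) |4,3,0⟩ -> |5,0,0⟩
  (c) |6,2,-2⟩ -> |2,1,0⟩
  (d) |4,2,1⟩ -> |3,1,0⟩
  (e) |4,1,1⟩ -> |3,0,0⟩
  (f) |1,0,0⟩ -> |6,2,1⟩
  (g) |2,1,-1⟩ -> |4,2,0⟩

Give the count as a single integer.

4

(a) allowed
(b) forbidden — Δl = -3 (E1 requires Δl = ±1)
(c) forbidden — Δm_l = +2 (E1 requires Δm_l = 0, ±1)
(d) allowed
(e) allowed
(f) forbidden — Δl = +2 (E1 requires Δl = ±1)
(g) allowed
Total allowed: 4 of 7.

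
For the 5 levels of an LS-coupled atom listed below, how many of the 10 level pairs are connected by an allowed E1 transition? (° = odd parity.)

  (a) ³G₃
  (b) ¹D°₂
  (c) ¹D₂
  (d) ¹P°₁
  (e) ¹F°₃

(a)–(b): forbidden (ΔS, ΔL).
(a)–(c): forbidden (parity, ΔS, ΔL).
(a)–(d): forbidden (ΔS, ΔL, ΔJ).
(a)–(e): forbidden (ΔS).
(b)–(c): allowed.
(b)–(d): forbidden (parity).
(b)–(e): forbidden (parity).
(c)–(d): allowed.
(c)–(e): allowed.
(d)–(e): forbidden (parity, ΔL, ΔJ).
Allowed pairs: 3 of 10.

3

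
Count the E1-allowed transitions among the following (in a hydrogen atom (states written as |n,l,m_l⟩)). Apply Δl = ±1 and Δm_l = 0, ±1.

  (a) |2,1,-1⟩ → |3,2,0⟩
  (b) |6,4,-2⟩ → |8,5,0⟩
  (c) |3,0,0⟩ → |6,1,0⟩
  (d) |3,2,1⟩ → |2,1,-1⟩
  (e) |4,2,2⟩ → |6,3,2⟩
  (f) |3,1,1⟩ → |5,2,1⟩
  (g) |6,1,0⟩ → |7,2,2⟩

(a) allowed
(b) forbidden — Δm_l = +2 (E1 requires Δm_l = 0, ±1)
(c) allowed
(d) forbidden — Δm_l = -2 (E1 requires Δm_l = 0, ±1)
(e) allowed
(f) allowed
(g) forbidden — Δm_l = +2 (E1 requires Δm_l = 0, ±1)
Total allowed: 4 of 7.

4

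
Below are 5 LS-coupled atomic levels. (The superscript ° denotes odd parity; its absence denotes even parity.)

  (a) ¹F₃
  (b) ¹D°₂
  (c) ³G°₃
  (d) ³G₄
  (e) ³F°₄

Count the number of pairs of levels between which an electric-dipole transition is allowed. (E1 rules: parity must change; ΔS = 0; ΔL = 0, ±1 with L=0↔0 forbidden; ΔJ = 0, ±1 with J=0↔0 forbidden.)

3

(a)–(b): allowed.
(a)–(c): forbidden (ΔS).
(a)–(d): forbidden (parity, ΔS).
(a)–(e): forbidden (ΔS).
(b)–(c): forbidden (parity, ΔS, ΔL).
(b)–(d): forbidden (ΔS, ΔL, ΔJ).
(b)–(e): forbidden (parity, ΔS, ΔJ).
(c)–(d): allowed.
(c)–(e): forbidden (parity).
(d)–(e): allowed.
Allowed pairs: 3 of 10.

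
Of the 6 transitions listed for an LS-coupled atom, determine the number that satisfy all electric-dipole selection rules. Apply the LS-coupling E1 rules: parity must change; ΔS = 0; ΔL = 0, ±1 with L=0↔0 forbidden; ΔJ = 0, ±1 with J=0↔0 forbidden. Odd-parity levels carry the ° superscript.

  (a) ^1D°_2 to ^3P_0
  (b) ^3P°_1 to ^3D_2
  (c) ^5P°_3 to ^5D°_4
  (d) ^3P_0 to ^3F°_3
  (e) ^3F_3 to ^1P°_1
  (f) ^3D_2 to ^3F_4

1

(a) forbidden (ΔS, ΔJ fail)
(b) allowed
(c) forbidden (parity fails)
(d) forbidden (ΔL, ΔJ fail)
(e) forbidden (ΔS, ΔL, ΔJ fail)
(f) forbidden (parity, ΔJ fail)
Total allowed: 1 of 6.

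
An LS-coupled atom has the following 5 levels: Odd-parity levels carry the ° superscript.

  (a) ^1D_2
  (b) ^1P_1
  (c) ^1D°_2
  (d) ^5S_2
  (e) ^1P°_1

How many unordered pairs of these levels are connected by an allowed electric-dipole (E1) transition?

(a)–(b): forbidden (parity).
(a)–(c): allowed.
(a)–(d): forbidden (parity, ΔS, ΔL).
(a)–(e): allowed.
(b)–(c): allowed.
(b)–(d): forbidden (parity, ΔS).
(b)–(e): allowed.
(c)–(d): forbidden (ΔS, ΔL).
(c)–(e): forbidden (parity).
(d)–(e): forbidden (ΔS).
Allowed pairs: 4 of 10.

4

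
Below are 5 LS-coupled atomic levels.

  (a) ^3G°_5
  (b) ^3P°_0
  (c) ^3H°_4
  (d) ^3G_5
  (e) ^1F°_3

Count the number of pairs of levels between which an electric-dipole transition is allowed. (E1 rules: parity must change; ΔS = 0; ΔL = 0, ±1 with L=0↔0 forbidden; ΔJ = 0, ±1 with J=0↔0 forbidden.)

(a)–(b): forbidden (parity, ΔL, ΔJ).
(a)–(c): forbidden (parity).
(a)–(d): allowed.
(a)–(e): forbidden (parity, ΔS, ΔJ).
(b)–(c): forbidden (parity, ΔL, ΔJ).
(b)–(d): forbidden (ΔL, ΔJ).
(b)–(e): forbidden (parity, ΔS, ΔL, ΔJ).
(c)–(d): allowed.
(c)–(e): forbidden (parity, ΔS, ΔL).
(d)–(e): forbidden (ΔS, ΔJ).
Allowed pairs: 2 of 10.

2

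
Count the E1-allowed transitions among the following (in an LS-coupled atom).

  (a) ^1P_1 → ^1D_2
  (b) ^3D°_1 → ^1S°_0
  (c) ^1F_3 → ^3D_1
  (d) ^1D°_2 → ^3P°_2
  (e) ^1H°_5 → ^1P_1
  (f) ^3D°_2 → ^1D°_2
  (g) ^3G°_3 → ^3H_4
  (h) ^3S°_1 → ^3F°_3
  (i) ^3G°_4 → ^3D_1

(a) forbidden (parity fails)
(b) forbidden (parity, ΔS, ΔL fail)
(c) forbidden (parity, ΔS, ΔJ fail)
(d) forbidden (parity, ΔS fail)
(e) forbidden (ΔL, ΔJ fail)
(f) forbidden (parity, ΔS fail)
(g) allowed
(h) forbidden (parity, ΔL, ΔJ fail)
(i) forbidden (ΔL, ΔJ fail)
Total allowed: 1 of 9.

1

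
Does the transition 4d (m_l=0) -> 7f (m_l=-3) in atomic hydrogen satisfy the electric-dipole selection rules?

forbidden

Initial l = 2, final l = 3, so Δl = +1. E1 requires Δl = ±1: satisfied.
Δm_l = -3 − (0) = -3. E1 requires Δm_l = 0, ±1: violated.
The transition is electric-dipole forbidden.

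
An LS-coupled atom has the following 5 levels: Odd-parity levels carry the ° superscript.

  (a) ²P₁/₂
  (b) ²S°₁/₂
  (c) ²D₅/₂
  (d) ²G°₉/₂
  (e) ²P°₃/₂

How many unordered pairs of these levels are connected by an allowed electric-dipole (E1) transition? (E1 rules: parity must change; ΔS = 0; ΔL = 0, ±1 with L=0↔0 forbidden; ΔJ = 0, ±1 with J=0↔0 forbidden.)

(a)–(b): allowed.
(a)–(c): forbidden (parity, ΔJ).
(a)–(d): forbidden (ΔL, ΔJ).
(a)–(e): allowed.
(b)–(c): forbidden (ΔL, ΔJ).
(b)–(d): forbidden (parity, ΔL, ΔJ).
(b)–(e): forbidden (parity).
(c)–(d): forbidden (ΔL, ΔJ).
(c)–(e): allowed.
(d)–(e): forbidden (parity, ΔL, ΔJ).
Allowed pairs: 3 of 10.

3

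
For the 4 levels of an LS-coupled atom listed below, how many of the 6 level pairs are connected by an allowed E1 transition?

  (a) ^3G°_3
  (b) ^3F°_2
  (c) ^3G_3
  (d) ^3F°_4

3

(a)–(b): forbidden (parity).
(a)–(c): allowed.
(a)–(d): forbidden (parity).
(b)–(c): allowed.
(b)–(d): forbidden (parity, ΔJ).
(c)–(d): allowed.
Allowed pairs: 3 of 6.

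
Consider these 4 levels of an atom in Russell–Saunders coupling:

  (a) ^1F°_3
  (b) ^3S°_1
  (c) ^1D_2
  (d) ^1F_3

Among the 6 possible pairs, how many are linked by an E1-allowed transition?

(a)–(b): forbidden (parity, ΔS, ΔL, ΔJ).
(a)–(c): allowed.
(a)–(d): allowed.
(b)–(c): forbidden (ΔS, ΔL).
(b)–(d): forbidden (ΔS, ΔL, ΔJ).
(c)–(d): forbidden (parity).
Allowed pairs: 2 of 6.

2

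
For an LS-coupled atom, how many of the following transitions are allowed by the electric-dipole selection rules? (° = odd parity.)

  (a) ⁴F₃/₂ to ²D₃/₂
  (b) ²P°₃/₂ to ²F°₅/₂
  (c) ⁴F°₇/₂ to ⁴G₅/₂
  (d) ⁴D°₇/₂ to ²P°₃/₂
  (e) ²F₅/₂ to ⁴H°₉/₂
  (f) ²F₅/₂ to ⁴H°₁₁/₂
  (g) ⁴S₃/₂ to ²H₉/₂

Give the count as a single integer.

1

(a) forbidden (parity, ΔS fail)
(b) forbidden (parity, ΔL fail)
(c) allowed
(d) forbidden (parity, ΔS, ΔJ fail)
(e) forbidden (ΔS, ΔL, ΔJ fail)
(f) forbidden (ΔS, ΔL, ΔJ fail)
(g) forbidden (parity, ΔS, ΔL, ΔJ fail)
Total allowed: 1 of 7.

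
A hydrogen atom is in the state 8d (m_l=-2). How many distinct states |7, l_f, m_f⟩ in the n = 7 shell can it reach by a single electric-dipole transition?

E1 requires Δl = ±1, so l_f ∈ {1, 3}; with 0 ≤ l_f ≤ n_f−1 = 6, the allowed l_f values are {1, 3}.
For l_f = 1: m_f ∈ {m_i−1, m_i, m_i+1} ∩ [−1, 1] = {-1} → 1 state.
For l_f = 3: m_f ∈ {m_i−1, m_i, m_i+1} ∩ [−3, 3] = {-3, -2, -1} → 3 states.
Total: 4.

4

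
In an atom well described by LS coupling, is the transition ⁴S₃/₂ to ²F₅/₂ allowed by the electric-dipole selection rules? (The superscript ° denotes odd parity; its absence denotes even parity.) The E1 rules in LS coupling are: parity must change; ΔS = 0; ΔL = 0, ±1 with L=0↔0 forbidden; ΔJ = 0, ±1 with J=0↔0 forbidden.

forbidden

Reading off the term symbols: S 3/2→1/2, L 0→3, J 3/2→5/2, parity even→even.
Parity must change: even → even — fails.
ΔS = 0: S: 3/2 → 1/2 — fails.
ΔL = 0, ±1 (not L=0↔0): L: 0 → 3, ΔL = +3 — fails.
ΔJ = 0, ±1 (not J=0↔0): J: 3/2 → 5/2, ΔJ = +1 — ok.
Rule(s) violated: parity, ΔS, ΔL.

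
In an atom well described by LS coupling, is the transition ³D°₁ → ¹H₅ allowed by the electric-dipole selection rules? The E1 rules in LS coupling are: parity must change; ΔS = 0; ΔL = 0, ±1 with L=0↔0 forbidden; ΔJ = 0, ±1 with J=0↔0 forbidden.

forbidden

Initial level: S=1, L=2, J=1, parity odd. Final level: S=0, L=5, J=5, parity even.
Parity must change: odd → even — satisfied.
ΔS = 0: S: 1 → 0 — violated.
ΔL = 0, ±1 (not L=0↔0): L: 2 → 5, ΔL = +3 — violated.
ΔJ = 0, ±1 (not J=0↔0): J: 1 → 5, ΔJ = +4 — violated.
Rule(s) violated: ΔS, ΔL, ΔJ.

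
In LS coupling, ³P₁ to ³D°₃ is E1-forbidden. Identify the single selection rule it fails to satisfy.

ΔJ = 0, ±1 (not J=0↔0): J: 1 → 3, ΔJ = +2 — fails.
ΔS = 0: S: 1 → 1 — ok.
ΔL = 0, ±1 (not L=0↔0): L: 1 → 2, ΔL = +1 — ok.
Parity must change: even → odd — ok.

the ΔJ = 0, ±1 rule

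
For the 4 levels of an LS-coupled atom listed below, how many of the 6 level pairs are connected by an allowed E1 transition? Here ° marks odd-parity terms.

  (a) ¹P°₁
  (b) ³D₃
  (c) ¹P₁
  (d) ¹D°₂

(a)–(b): forbidden (ΔS, ΔJ).
(a)–(c): allowed.
(a)–(d): forbidden (parity).
(b)–(c): forbidden (parity, ΔS, ΔJ).
(b)–(d): forbidden (ΔS).
(c)–(d): allowed.
Allowed pairs: 2 of 6.

2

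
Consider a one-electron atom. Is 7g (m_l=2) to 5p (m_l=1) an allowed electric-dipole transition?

forbidden

l: 4 → 1 (Δl = -3). Δl = ±1 violated.
Δm_l = 1 − (2) = -1. E1 requires Δm_l = 0, ±1: satisfied.
The transition is electric-dipole forbidden.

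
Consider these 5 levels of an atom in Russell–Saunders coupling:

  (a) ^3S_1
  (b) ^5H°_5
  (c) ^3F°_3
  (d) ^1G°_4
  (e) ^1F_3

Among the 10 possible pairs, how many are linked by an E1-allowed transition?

(a)–(b): forbidden (ΔS, ΔL, ΔJ).
(a)–(c): forbidden (ΔL, ΔJ).
(a)–(d): forbidden (ΔS, ΔL, ΔJ).
(a)–(e): forbidden (parity, ΔS, ΔL, ΔJ).
(b)–(c): forbidden (parity, ΔS, ΔL, ΔJ).
(b)–(d): forbidden (parity, ΔS).
(b)–(e): forbidden (ΔS, ΔL, ΔJ).
(c)–(d): forbidden (parity, ΔS).
(c)–(e): forbidden (ΔS).
(d)–(e): allowed.
Allowed pairs: 1 of 10.

1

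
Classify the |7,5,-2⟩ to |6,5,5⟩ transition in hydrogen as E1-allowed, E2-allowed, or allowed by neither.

Δl = 5 − 5 = +0; l_i + l_f = 10.
Δm_l = +7.
E1 (Δl = ±1, |Δm_l| ≤ 1): not satisfied.
E2 (Δl = 0,±2, l_i+l_f ≥ 2, |Δm_l| ≤ 2): not satisfied.

neither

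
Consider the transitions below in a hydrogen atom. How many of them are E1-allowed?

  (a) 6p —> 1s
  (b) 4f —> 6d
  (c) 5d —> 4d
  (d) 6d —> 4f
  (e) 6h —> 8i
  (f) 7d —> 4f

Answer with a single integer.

(a) allowed
(b) allowed
(c) forbidden — Δl = +0 (E1 requires Δl = ±1)
(d) allowed
(e) allowed
(f) allowed
Total allowed: 5 of 6.

5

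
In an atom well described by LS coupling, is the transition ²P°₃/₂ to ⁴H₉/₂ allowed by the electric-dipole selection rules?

Reading off the term symbols: S 1/2→3/2, L 1→5, J 3/2→9/2, parity odd→even.
ΔJ = 0, ±1 (not J=0↔0): J: 3/2 → 9/2, ΔJ = +3 — ✗.
Parity must change: odd → even — ✓.
ΔL = 0, ±1 (not L=0↔0): L: 1 → 5, ΔL = +4 — ✗.
ΔS = 0: S: 1/2 → 3/2 — ✗.
Rule(s) violated: ΔS, ΔL, ΔJ.

forbidden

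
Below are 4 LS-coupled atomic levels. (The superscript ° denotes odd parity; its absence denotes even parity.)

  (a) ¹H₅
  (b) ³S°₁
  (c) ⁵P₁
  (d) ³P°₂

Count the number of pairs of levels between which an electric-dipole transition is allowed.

(a)–(b): forbidden (ΔS, ΔL, ΔJ).
(a)–(c): forbidden (parity, ΔS, ΔL, ΔJ).
(a)–(d): forbidden (ΔS, ΔL, ΔJ).
(b)–(c): forbidden (ΔS).
(b)–(d): forbidden (parity).
(c)–(d): forbidden (ΔS).
Allowed pairs: 0 of 6.

0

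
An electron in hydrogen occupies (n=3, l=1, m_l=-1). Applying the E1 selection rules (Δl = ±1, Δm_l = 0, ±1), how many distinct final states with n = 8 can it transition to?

4

E1 requires Δl = ±1, so l_f ∈ {0, 2}; with 0 ≤ l_f ≤ n_f−1 = 7, the allowed l_f values are {0, 2}.
For l_f = 0: m_f ∈ {m_i−1, m_i, m_i+1} ∩ [−0, 0] = {0} → 1 state.
For l_f = 2: m_f ∈ {m_i−1, m_i, m_i+1} ∩ [−2, 2] = {-2, -1, 0} → 3 states.
Total: 4.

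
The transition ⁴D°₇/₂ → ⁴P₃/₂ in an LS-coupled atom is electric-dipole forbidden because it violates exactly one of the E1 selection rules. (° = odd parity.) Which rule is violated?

the ΔJ = 0, ±1 rule

ΔJ = 0, ±1 (not J=0↔0): J: 7/2 → 3/2, ΔJ = -2 — violated.
Parity must change: odd → even — satisfied.
ΔL = 0, ±1 (not L=0↔0): L: 2 → 1, ΔL = -1 — satisfied.
ΔS = 0: S: 3/2 → 3/2 — satisfied.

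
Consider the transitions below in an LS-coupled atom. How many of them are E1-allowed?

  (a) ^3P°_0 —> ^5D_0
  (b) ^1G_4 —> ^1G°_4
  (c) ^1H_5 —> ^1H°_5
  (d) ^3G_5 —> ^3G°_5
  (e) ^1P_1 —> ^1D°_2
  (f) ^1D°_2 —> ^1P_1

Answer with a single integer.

(a) forbidden (ΔS, ΔJ fail)
(b) allowed
(c) allowed
(d) allowed
(e) allowed
(f) allowed
Total allowed: 5 of 6.

5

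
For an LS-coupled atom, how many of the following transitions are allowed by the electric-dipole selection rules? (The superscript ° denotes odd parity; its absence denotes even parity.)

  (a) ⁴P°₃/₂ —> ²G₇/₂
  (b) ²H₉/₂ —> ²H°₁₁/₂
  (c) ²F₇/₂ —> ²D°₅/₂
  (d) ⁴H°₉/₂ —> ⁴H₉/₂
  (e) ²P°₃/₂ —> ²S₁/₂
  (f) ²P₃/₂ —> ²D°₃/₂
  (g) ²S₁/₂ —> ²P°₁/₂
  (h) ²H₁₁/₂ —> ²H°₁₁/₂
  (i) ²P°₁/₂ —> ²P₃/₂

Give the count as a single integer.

(a) forbidden (ΔS, ΔL, ΔJ fail)
(b) allowed
(c) allowed
(d) allowed
(e) allowed
(f) allowed
(g) allowed
(h) allowed
(i) allowed
Total allowed: 8 of 9.

8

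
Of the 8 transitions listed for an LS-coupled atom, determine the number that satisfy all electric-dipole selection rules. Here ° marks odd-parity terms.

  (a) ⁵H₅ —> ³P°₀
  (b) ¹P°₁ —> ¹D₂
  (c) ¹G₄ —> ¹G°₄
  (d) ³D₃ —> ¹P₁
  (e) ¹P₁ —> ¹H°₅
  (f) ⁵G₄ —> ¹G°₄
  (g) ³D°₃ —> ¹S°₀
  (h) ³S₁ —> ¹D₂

(a) forbidden (ΔS, ΔL, ΔJ fail)
(b) allowed
(c) allowed
(d) forbidden (parity, ΔS, ΔJ fail)
(e) forbidden (ΔL, ΔJ fail)
(f) forbidden (ΔS fails)
(g) forbidden (parity, ΔS, ΔL, ΔJ fail)
(h) forbidden (parity, ΔS, ΔL fail)
Total allowed: 2 of 8.

2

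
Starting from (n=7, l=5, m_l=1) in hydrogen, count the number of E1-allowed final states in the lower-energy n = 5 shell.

E1 requires Δl = ±1, so l_f ∈ {4, 6}; with 0 ≤ l_f ≤ n_f−1 = 4, the allowed l_f values are {4}.
For l_f = 4: m_f ∈ {m_i−1, m_i, m_i+1} ∩ [−4, 4] = {0, 1, 2} → 3 states.
Total: 3.

3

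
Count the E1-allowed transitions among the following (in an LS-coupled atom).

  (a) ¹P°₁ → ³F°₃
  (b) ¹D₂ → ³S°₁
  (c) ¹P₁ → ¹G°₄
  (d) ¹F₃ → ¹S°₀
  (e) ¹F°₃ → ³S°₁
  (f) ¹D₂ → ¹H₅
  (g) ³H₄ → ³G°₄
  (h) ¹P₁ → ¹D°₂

(a) forbidden (parity, ΔS, ΔL, ΔJ fail)
(b) forbidden (ΔS, ΔL fail)
(c) forbidden (ΔL, ΔJ fail)
(d) forbidden (ΔL, ΔJ fail)
(e) forbidden (parity, ΔS, ΔL, ΔJ fail)
(f) forbidden (parity, ΔL, ΔJ fail)
(g) allowed
(h) allowed
Total allowed: 2 of 8.

2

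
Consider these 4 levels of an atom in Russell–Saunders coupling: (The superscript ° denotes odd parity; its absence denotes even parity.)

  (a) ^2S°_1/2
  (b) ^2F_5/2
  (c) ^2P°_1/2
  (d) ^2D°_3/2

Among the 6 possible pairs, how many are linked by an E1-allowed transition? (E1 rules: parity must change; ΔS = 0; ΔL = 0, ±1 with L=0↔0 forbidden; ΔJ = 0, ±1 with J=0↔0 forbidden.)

1

(a)–(b): forbidden (ΔL, ΔJ).
(a)–(c): forbidden (parity).
(a)–(d): forbidden (parity, ΔL).
(b)–(c): forbidden (ΔL, ΔJ).
(b)–(d): allowed.
(c)–(d): forbidden (parity).
Allowed pairs: 1 of 6.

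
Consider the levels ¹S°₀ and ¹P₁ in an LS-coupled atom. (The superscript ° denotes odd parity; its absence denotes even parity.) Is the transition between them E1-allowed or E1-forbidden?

allowed

Initial level: S=0, L=0, J=0, parity odd. Final level: S=0, L=1, J=1, parity even.
Parity must change: odd → even — satisfied.
ΔS = 0: S: 0 → 0 — satisfied.
ΔL = 0, ±1 (not L=0↔0): L: 0 → 1, ΔL = +1 — satisfied.
ΔJ = 0, ±1 (not J=0↔0): J: 0 → 1, ΔJ = +1 — satisfied.
All four E1 rules are satisfied.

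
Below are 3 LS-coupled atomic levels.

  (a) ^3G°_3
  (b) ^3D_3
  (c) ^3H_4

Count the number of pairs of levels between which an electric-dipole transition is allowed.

(a)–(b): forbidden (ΔL).
(a)–(c): allowed.
(b)–(c): forbidden (parity, ΔL).
Allowed pairs: 1 of 3.

1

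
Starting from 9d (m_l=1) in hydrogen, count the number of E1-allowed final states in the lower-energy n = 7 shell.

E1 requires Δl = ±1, so l_f ∈ {1, 3}; with 0 ≤ l_f ≤ n_f−1 = 6, the allowed l_f values are {1, 3}.
For l_f = 1: m_f ∈ {m_i−1, m_i, m_i+1} ∩ [−1, 1] = {0, 1} → 2 states.
For l_f = 3: m_f ∈ {m_i−1, m_i, m_i+1} ∩ [−3, 3] = {0, 1, 2} → 3 states.
Total: 5.

5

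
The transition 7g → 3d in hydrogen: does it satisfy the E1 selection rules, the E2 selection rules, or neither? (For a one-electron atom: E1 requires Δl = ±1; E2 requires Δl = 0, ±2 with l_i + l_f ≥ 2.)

E2

Δl = 2 − 4 = -2; l_i + l_f = 6.
E1 (Δl = ±1): not satisfied.
E2 (Δl = 0,±2, l_i+l_f ≥ 2): satisfied.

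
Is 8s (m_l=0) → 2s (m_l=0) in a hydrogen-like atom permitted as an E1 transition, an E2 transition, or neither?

Δl = 0 − 0 = +0; l_i + l_f = 0.
Δm_l = +0.
E1 (Δl = ±1, |Δm_l| ≤ 1): not satisfied.
E2 (Δl = 0,±2, l_i+l_f ≥ 2, |Δm_l| ≤ 2): not satisfied.

neither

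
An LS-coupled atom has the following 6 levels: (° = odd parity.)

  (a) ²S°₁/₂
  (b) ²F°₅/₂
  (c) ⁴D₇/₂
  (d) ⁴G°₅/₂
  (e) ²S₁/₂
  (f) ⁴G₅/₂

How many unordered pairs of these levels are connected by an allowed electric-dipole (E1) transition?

1

(a)–(b): forbidden (parity, ΔL, ΔJ).
(a)–(c): forbidden (ΔS, ΔL, ΔJ).
(a)–(d): forbidden (parity, ΔS, ΔL, ΔJ).
(a)–(e): forbidden (ΔL).
(a)–(f): forbidden (ΔS, ΔL, ΔJ).
(b)–(c): forbidden (ΔS).
(b)–(d): forbidden (parity, ΔS).
(b)–(e): forbidden (ΔL, ΔJ).
(b)–(f): forbidden (ΔS).
(c)–(d): forbidden (ΔL).
(c)–(e): forbidden (parity, ΔS, ΔL, ΔJ).
(c)–(f): forbidden (parity, ΔL).
(d)–(e): forbidden (ΔS, ΔL, ΔJ).
(d)–(f): allowed.
(e)–(f): forbidden (parity, ΔS, ΔL, ΔJ).
Allowed pairs: 1 of 15.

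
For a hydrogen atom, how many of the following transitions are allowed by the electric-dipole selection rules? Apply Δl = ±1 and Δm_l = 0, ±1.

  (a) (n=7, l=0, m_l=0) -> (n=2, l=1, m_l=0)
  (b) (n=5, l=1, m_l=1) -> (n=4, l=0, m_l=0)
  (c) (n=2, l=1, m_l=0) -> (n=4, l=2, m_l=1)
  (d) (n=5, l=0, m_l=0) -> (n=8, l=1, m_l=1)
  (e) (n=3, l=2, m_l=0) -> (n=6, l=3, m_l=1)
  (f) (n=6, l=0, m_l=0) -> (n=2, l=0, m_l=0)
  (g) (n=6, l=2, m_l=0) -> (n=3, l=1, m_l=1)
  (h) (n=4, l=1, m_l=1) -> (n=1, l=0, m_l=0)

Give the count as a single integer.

(a) allowed
(b) allowed
(c) allowed
(d) allowed
(e) allowed
(f) forbidden — Δl = +0 (E1 requires Δl = ±1)
(g) allowed
(h) allowed
Total allowed: 7 of 8.

7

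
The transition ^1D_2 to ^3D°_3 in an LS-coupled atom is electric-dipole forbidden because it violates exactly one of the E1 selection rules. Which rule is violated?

the ΔS = 0 rule

ΔL = 0, ±1 (not L=0↔0): L: 2 → 2, ΔL = +0 — ✓.
ΔS = 0: S: 0 → 1 — ✗.
Parity must change: even → odd — ✓.
ΔJ = 0, ±1 (not J=0↔0): J: 2 → 3, ΔJ = +1 — ✓.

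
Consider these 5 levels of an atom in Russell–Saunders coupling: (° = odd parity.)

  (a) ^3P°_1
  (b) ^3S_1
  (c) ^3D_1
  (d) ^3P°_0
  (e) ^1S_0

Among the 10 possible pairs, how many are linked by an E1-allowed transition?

4

(a)–(b): allowed.
(a)–(c): allowed.
(a)–(d): forbidden (parity).
(a)–(e): forbidden (ΔS).
(b)–(c): forbidden (parity, ΔL).
(b)–(d): allowed.
(b)–(e): forbidden (parity, ΔS, ΔL).
(c)–(d): allowed.
(c)–(e): forbidden (parity, ΔS, ΔL).
(d)–(e): forbidden (ΔS, ΔJ).
Allowed pairs: 4 of 10.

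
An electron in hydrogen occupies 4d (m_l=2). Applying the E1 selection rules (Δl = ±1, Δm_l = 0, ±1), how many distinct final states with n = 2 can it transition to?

E1 requires Δl = ±1, so l_f ∈ {1, 3}; with 0 ≤ l_f ≤ n_f−1 = 1, the allowed l_f values are {1}.
For l_f = 1: m_f ∈ {m_i−1, m_i, m_i+1} ∩ [−1, 1] = {1} → 1 state.
Total: 1.

1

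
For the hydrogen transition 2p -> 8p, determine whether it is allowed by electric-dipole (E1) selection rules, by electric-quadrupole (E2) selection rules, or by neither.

E2

Δl = 1 − 1 = +0; l_i + l_f = 2.
E1 (Δl = ±1): not satisfied.
E2 (Δl = 0,±2, l_i+l_f ≥ 2): satisfied.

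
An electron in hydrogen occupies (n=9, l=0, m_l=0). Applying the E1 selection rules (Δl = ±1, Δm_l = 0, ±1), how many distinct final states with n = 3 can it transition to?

E1 requires Δl = ±1, so l_f ∈ {-1, 1}; with 0 ≤ l_f ≤ n_f−1 = 2, the allowed l_f values are {1}.
For l_f = 1: m_f ∈ {m_i−1, m_i, m_i+1} ∩ [−1, 1] = {-1, 0, 1} → 3 states.
Total: 3.

3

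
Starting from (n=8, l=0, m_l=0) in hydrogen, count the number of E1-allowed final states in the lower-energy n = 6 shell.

E1 requires Δl = ±1, so l_f ∈ {-1, 1}; with 0 ≤ l_f ≤ n_f−1 = 5, the allowed l_f values are {1}.
For l_f = 1: m_f ∈ {m_i−1, m_i, m_i+1} ∩ [−1, 1] = {-1, 0, 1} → 3 states.
Total: 3.

3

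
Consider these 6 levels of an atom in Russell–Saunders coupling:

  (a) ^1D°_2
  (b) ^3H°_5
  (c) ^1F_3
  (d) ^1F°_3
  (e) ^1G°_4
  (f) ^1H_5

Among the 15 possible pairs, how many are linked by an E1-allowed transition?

(a)–(b): forbidden (parity, ΔS, ΔL, ΔJ).
(a)–(c): allowed.
(a)–(d): forbidden (parity).
(a)–(e): forbidden (parity, ΔL, ΔJ).
(a)–(f): forbidden (ΔL, ΔJ).
(b)–(c): forbidden (ΔS, ΔL, ΔJ).
(b)–(d): forbidden (parity, ΔS, ΔL, ΔJ).
(b)–(e): forbidden (parity, ΔS).
(b)–(f): forbidden (ΔS).
(c)–(d): allowed.
(c)–(e): allowed.
(c)–(f): forbidden (parity, ΔL, ΔJ).
(d)–(e): forbidden (parity).
(d)–(f): forbidden (ΔL, ΔJ).
(e)–(f): allowed.
Allowed pairs: 4 of 15.

4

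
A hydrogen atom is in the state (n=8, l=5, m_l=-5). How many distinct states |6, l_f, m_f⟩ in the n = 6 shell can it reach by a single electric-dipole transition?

1

E1 requires Δl = ±1, so l_f ∈ {4, 6}; with 0 ≤ l_f ≤ n_f−1 = 5, the allowed l_f values are {4}.
For l_f = 4: m_f ∈ {m_i−1, m_i, m_i+1} ∩ [−4, 4] = {-4} → 1 state.
Total: 1.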